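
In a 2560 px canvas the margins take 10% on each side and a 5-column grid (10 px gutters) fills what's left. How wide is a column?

2560 × (1 − 2·10%) = 2560 × 80% = 2048 px for the columns.
5 columns + 4 gutters: 5c + 4·10 = 2048.
5c = 2048 − 40 = 2008, so c = 401.6 px.

401.6 px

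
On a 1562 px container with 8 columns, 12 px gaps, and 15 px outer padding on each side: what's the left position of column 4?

594 px

Take off 30 px of margins, leaving 1532 px.
8 columns + 7 gaps: 8c + 7·12 = 1532.
8c = 1532 − 84 = 1448, so c = 181 px.
Column 4 starts at margin + 3·(column + gutter) = 15 + 3·193 = 594 px.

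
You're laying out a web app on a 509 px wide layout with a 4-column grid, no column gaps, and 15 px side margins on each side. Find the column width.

119.75 px

Subtract both margins: 509 − 2·15 = 479 px.
479 / 4 = 119.75 px per column.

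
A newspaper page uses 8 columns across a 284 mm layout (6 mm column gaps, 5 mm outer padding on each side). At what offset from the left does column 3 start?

75 mm

Inside the margins: 284 − 10 = 274 mm.
8c + 7·6 = 274 → 8c = 232 → c = 29 mm.
Before column 3: the margin + 2 columns + 2 column gaps.
Offset = 5 + 2·(29 + 6) = 5 + 70 = 75 mm.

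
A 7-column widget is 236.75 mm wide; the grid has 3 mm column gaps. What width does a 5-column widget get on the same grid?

168.25 mm

7c + 6·3 = 236.75 → 7c = 218.75 → c = 31.25 mm.
5-column span = 5·31.25 + 4·3 = 168.25 mm.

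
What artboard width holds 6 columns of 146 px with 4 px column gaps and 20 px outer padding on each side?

936 px

Adding margins, columns and gutters: 40 + 876 + 20 = 936 px.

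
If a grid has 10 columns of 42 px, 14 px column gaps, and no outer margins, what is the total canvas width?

546 px

Canvas = 10·42 + 9·14 = 420 + 126 = 546 px.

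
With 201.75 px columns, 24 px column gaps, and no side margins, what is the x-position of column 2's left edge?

Each column+gutter stride is 225.75 px; with no margin, 1 of them is 225.75 px.

225.75 px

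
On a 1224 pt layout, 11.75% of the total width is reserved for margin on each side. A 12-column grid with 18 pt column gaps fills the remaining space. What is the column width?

Each margin = 11.75% of 1224 = 143.82 pt; content = 1224 − 2·143.82 = 936.36 pt.
12 columns + 11 column gaps: 12c + 11·18 = 936.36.
12c = 936.36 − 198 = 738.36, so c = 61.53 pt.

61.53 pt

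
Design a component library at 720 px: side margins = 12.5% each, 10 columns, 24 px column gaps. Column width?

Margins: 12.5% × 720 = 90 px each, so content = 720 − 180 = 540 px.
Subtracting 9 column gaps of 24 leaves 324 for 10 columns, so c = 32.4 px.

32.4 px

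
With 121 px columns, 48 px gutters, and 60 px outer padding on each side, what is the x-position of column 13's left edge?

2088 px

Column 13 starts at margin + 12·(column + gutter) = 60 + 12·169 = 2088 px.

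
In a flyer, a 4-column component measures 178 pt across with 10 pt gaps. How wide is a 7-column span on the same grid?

178 − 3·10 = 148; ÷4 gives c = 37 pt.
Span of 7: 7·37 + 6·10 = 259 + 60 = 319 pt.

319 pt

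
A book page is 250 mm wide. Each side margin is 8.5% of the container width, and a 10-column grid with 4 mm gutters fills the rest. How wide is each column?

Each margin = 8.5% of 250 = 21.25 mm; content = 250 − 2·21.25 = 207.5 mm.
10 columns + 9 gutters: 10c + 9·4 = 207.5.
10c = 207.5 − 36 = 171.5, so c = 17.15 mm.

17.15 mm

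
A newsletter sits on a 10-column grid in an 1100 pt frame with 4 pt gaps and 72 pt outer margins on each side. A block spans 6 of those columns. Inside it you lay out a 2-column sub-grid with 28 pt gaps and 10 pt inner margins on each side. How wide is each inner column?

Take off 144 pt of margins, leaving 956 pt.
Subtracting 9 gaps of 4 leaves 920 for 10 columns, so c = 92 pt.
Span of 6: 6·92 + 5·4 = 552 + 20 = 572 pt.
Inner content = 572 − 2·10 = 552 pt.
552 − 1·28 = 524; ÷2 gives d = 262 pt.

262 pt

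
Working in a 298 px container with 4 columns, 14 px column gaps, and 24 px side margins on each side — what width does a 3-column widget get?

Content width = 298 − 2·24 = 250 px.
4c + 3·14 = 250 → 4c = 208 → c = 52 px.
Span of 3: 3·52 + 2·14 = 156 + 28 = 184 px.

184 px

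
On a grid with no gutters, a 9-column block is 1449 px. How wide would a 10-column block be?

With no gutters, each column is 1449/9 = 161 px.
10-column span = 10·161 = 1610 px.

1610 px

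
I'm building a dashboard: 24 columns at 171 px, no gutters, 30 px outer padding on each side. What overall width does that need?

Summing: 60 + 4104 = 4164 px.

4164 px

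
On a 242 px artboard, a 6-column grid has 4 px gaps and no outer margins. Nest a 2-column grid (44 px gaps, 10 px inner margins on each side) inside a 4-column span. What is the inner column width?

242 − 5·4 = 222; ÷6 gives c = 37 px.
4-column span = 4·37 + 3·4 = 160 px.
Inner content = 160 − 2·10 = 140 px.
2d + 1·44 = 140 → 2d = 96 → d = 48 px.

48 px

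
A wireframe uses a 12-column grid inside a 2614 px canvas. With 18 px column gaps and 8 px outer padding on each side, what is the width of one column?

Content width = 2614 − 2·8 = 2598 px.
12c + 11·18 = 2598 → 12c = 2400 → c = 200 px.

200 px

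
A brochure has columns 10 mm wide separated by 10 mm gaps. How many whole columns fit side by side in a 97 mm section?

5 columns

5 columns: 5·10 + 4·10 = 90 mm ≤ 97.
6 columns: 110 mm > 97. So 5.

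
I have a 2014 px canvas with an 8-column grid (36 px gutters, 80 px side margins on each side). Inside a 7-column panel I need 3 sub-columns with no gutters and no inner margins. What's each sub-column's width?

Subtract both margins: 2014 − 2·80 = 1854 px.
8 columns + 7 gutters: 8c + 7·36 = 1854.
8c = 1854 − 252 = 1602, so c = 200.25 px.
Span of 7: 7·200.25 + 6·36 = 1401.75 + 216 = 1617.75 px.
1617.75 / 3 = 539.25 px per column.

539.25 px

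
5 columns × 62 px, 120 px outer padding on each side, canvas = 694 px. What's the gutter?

36 px

Take off 240 px of margins, leaving 454 px.
Columns use 310 px, leaving 144 px across 4 gutters = 36 px each.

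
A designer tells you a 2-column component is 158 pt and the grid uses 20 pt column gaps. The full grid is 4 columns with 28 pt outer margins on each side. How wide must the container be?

2 columns + 1 column gap: 2c + 1·20 = 158.
2c = 158 − 20 = 138, so c = 69 pt.
Adding margins, columns and gutters: 56 + 276 + 60 = 392 pt.

392 pt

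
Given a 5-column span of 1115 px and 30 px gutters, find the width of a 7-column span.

1573 px

5 columns + 4 gutters: 5c + 4·30 = 1115.
5c = 1115 − 120 = 995, so c = 199 px.
7-column span = 7·199 + 6·30 = 1573 px.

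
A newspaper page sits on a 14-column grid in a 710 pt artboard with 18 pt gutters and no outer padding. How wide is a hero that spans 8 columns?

398 pt

710 − 13·18 = 476; ÷14 gives c = 34 pt.
Span of 8: 8·34 + 7·18 = 272 + 126 = 398 pt.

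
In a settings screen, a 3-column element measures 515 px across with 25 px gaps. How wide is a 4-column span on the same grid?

3 columns + 2 gaps: 3c + 2·25 = 515.
3c = 515 − 50 = 465, so c = 155 px.
Span of 4: 4·155 + 3·25 = 620 + 75 = 695 px.

695 px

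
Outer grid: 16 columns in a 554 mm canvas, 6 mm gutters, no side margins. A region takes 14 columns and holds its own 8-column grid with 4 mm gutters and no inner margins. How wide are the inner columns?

16 columns + 15 gutters: 16c + 15·6 = 554.
16c = 554 − 90 = 464, so c = 29 mm.
Span of 14: 14·29 + 13·6 = 406 + 78 = 484 mm.
Subtracting 7 gutters of 4 leaves 456 for 8 columns, so d = 57 mm.

57 mm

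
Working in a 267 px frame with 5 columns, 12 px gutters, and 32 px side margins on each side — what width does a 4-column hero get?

160 px

Inside the margins: 267 − 64 = 203 px.
5c + 4·12 = 203 → 5c = 155 → c = 31 px.
4-column span = 4·31 + 3·12 = 160 px.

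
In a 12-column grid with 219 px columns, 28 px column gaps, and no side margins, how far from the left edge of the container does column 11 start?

Each column+gutter stride is 247 px; with no margin, 10 of them is 2470 px.

2470 px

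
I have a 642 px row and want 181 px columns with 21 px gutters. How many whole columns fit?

3 columns

k columns need k·181 + (k−1)·21 = k·202 − 21.
k·202 − 21 ≤ 642 → k ≤ 663 / 202 ≈ 3.28, so k = 3.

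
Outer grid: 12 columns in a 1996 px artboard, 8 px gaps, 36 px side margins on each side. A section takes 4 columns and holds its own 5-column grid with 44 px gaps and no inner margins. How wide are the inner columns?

Outer content = 1996 − 2·36 = 1924 px.
12 columns + 11 gaps: 12c + 11·8 = 1924.
12c = 1924 − 88 = 1836, so c = 153 px.
4-column span = 4·153 + 3·8 = 636 px.
5 columns + 4 gaps: 5d + 4·44 = 636.
5d = 636 − 176 = 460, so d = 92 px.

92 px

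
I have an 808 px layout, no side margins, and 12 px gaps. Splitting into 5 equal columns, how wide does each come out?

5c + 4·12 = 808 → 5c = 760 → c = 152 px.

152 px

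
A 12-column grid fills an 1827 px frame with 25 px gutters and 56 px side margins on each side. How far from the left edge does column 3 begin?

346 px

Subtract both margins: 1827 − 2·56 = 1715 px.
12c + 11·25 = 1715 → 12c = 1440 → c = 120 px.
Each column+gutter stride is 145 px; 2 of them past the 56 px margin is 56 + 290 = 346 px.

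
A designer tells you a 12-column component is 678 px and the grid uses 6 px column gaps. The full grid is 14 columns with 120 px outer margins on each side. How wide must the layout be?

1032 px

12 columns + 11 column gaps: 12c + 11·6 = 678.
12c = 678 − 66 = 612, so c = 51 px.
Total width: 2·120 + 14·51 + 13·6 = 1032 px.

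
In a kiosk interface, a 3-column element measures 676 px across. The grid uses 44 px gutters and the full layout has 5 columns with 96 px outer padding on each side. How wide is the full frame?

1348 px

3 columns + 2 gutters: 3c + 2·44 = 676.
3c = 676 − 88 = 588, so c = 196 px.
Frame = 2·96 + 5·196 + 4·44 = 192 + 980 + 176 = 1348 px.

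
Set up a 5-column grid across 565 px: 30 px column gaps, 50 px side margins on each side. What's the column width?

69 px

Take off 100 px of margins, leaving 465 px.
Subtracting 4 column gaps of 30 leaves 345 for 5 columns, so c = 69 px.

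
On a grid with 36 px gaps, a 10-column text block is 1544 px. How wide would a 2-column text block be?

280 px

1544 − 9·36 = 1220; ÷10 gives c = 122 px.
Span of 2: 2·122 + 1·36 = 244 + 36 = 280 px.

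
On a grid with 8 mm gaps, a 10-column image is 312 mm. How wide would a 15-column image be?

Subtracting 9 gaps of 8 leaves 240 for 10 columns, so c = 24 mm.
15 columns plus 14 gaps: 360 + 112 = 472 mm.

472 mm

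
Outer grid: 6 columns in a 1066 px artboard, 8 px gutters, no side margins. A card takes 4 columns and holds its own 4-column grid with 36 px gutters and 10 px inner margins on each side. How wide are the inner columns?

145 px

6c + 5·8 = 1066 → 6c = 1026 → c = 171 px.
4 columns plus 3 gutters: 684 + 24 = 708 px.
Inner content = 708 − 2·10 = 688 px.
688 − 3·36 = 580; ÷4 gives d = 145 px.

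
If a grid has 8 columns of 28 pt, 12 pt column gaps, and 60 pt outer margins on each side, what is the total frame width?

Total width: 2·60 + 8·28 + 7·12 = 428 pt.

428 pt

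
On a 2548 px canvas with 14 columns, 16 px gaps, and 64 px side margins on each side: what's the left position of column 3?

412 px

Inside the margins: 2548 − 128 = 2420 px.
2420 − 13·16 = 2212; ÷14 gives c = 158 px.
Column 3 starts at margin + 2·(column + gutter) = 64 + 2·174 = 412 px.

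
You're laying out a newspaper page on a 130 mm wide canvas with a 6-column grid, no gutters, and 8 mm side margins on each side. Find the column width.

Subtract both margins: 130 − 2·8 = 114 mm.
6c = 114 → c = 19 mm.

19 mm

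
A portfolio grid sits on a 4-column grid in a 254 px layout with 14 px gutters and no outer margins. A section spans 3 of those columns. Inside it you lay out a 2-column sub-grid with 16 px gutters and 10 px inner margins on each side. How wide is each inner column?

75.5 px

254 − 3·14 = 212; ÷4 gives c = 53 px.
3-column span = 3·53 + 2·14 = 187 px.
Inner content = 187 − 2·10 = 167 px.
2d + 1·16 = 167 → 2d = 151 → d = 75.5 px.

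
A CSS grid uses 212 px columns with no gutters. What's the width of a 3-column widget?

With no gutters, 3 columns span 3·212 = 636 px.

636 px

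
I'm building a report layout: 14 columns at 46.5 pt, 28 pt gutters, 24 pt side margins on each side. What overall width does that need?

Layout = 2·24 + 14·46.5 + 13·28 = 48 + 651 + 364 = 1063 pt.

1063 pt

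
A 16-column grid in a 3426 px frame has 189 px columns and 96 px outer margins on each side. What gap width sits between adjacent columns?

14 px

Content width = 3426 − 2·96 = 3234 px.
16·189 + 15g = 3234 → 15g = 210 → g = 14 px.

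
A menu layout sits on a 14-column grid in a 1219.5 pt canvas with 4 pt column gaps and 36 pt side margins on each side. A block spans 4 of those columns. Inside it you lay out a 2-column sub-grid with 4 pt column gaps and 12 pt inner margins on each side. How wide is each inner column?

Inside the margins: 1219.5 − 72 = 1147.5 pt.
14 columns + 13 column gaps: 14c + 13·4 = 1147.5.
14c = 1147.5 − 52 = 1095.5, so c = 78.25 pt.
4-column span = 4·78.25 + 3·4 = 325 pt.
Inner content = 325 − 2·12 = 301 pt.
2 columns + 1 column gap: 2d + 1·4 = 301.
2d = 301 − 4 = 297, so d = 148.5 pt.

148.5 pt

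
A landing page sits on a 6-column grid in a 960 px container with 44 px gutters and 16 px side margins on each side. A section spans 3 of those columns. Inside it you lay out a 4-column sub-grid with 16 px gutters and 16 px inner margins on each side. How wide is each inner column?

90.5 px

Subtract both margins: 960 − 2·16 = 928 px.
928 − 5·44 = 708; ÷6 gives c = 118 px.
3 columns plus 2 gutters: 354 + 88 = 442 px.
Inner content = 442 − 2·16 = 410 px.
410 − 3·16 = 362; ÷4 gives d = 90.5 px.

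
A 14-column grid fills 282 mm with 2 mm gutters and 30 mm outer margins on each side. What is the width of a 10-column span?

158 mm

Inside the margins: 282 − 60 = 222 mm.
14c + 13·2 = 222 → 14c = 196 → c = 14 mm.
Span of 10: 10·14 + 9·2 = 140 + 18 = 158 mm.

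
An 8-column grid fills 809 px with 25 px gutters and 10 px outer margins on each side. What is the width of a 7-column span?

Take off 20 px of margins, leaving 789 px.
8c + 7·25 = 789 → 8c = 614 → c = 76.75 px.
7 columns plus 6 gutters: 537.25 + 150 = 687.25 px.

687.25 px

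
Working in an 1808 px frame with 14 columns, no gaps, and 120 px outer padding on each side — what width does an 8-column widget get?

Subtract both margins: 1808 − 2·120 = 1568 px.
14c = 1568 → c = 112 px.
8-column span = 8·112 = 896 px.

896 px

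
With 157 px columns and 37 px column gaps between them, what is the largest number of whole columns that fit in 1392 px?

7 columns

Each extra column adds 157 + 37 = 194 px.
(1392 + 37) / 194 = 7.37, so 7 columns fit.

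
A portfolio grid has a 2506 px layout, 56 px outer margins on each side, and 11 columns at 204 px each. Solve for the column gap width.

Take off 112 px of margins, leaving 2394 px.
11·204 + 10g = 2394 → 10g = 150 → g = 15 px.

15 px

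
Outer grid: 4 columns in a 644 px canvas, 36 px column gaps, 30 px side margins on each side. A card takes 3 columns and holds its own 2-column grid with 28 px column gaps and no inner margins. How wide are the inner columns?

200.5 px

Inside the margins: 644 − 60 = 584 px.
4 columns + 3 column gaps: 4c + 3·36 = 584.
4c = 584 − 108 = 476, so c = 119 px.
3-column span = 3·119 + 2·36 = 429 px.
Subtracting 1 column gap of 28 leaves 401 for 2 columns, so d = 200.5 px.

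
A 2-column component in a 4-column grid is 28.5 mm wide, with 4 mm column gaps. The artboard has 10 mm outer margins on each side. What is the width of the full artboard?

28.5 − 1·4 = 24.5; ÷2 gives c = 12.25 mm.
Adding margins, columns and gutters: 20 + 49 + 12 = 81 mm.

81 mm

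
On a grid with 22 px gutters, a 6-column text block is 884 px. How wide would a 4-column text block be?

582 px

884 − 5·22 = 774; ÷6 gives c = 129 px.
4 columns plus 3 gutters: 516 + 66 = 582 px.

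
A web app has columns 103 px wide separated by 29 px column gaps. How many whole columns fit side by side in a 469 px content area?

3 columns

k columns need k·103 + (k−1)·29 = k·132 − 29.
k·132 − 29 ≤ 469 → k ≤ 498 / 132 ≈ 3.77, so k = 3.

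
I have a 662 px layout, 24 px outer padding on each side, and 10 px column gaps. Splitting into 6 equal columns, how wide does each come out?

94 px

Inside the margins: 662 − 48 = 614 px.
6 columns + 5 column gaps: 6c + 5·10 = 614.
6c = 614 − 50 = 564, so c = 94 px.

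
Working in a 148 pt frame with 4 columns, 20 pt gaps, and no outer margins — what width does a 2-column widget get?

4c + 3·20 = 148 → 4c = 88 → c = 22 pt.
Span of 2: 2·22 + 1·20 = 44 + 20 = 64 pt.

64 pt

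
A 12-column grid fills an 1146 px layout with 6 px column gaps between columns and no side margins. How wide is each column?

1146 − 11·6 = 1080; ÷12 gives c = 90 px.

90 px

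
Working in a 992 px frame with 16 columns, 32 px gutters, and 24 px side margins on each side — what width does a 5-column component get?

Inside the margins: 992 − 48 = 944 px.
944 − 15·32 = 464; ÷16 gives c = 29 px.
5 columns plus 4 gutters: 145 + 128 = 273 px.

273 px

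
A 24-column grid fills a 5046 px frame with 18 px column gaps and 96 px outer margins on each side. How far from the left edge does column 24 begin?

4765 px

Content = 5046 − 2·96 = 4854 px.
4854 − 23·18 = 4440; ÷24 gives c = 185 px.
Column 24 starts at margin + 23·(column + gutter) = 96 + 23·203 = 4765 px.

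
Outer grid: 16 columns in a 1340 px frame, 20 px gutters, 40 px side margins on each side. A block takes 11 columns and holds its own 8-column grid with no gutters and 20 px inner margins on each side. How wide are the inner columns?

102.5 px

Inside the margins: 1340 − 80 = 1260 px.
16c + 15·20 = 1260 → 16c = 960 → c = 60 px.
Span of 11: 11·60 + 10·20 = 660 + 200 = 860 px.
Inner content = 860 − 2·20 = 820 px.
8d = 820 → d = 102.5 px.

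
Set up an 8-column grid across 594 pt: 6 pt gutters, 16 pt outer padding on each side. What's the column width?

Take off 32 pt of margins, leaving 562 pt.
8 columns + 7 gutters: 8c + 7·6 = 562.
8c = 562 − 42 = 520, so c = 65 pt.

65 pt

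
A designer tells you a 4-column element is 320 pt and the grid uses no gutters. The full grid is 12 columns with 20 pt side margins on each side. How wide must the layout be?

1000 pt

With no gutters, each column is 320/4 = 80 pt.
Layout = 2·20 + 12·80 = 40 + 960 = 1000 pt.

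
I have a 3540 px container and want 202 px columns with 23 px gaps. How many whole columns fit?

k columns need k·202 + (k−1)·23 = k·225 − 23.
k·225 − 23 ≤ 3540 → k ≤ 3563 / 225 ≈ 15.84, so k = 15.

15 columns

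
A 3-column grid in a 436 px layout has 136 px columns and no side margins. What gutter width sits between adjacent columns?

14 px

Columns use 408 px, leaving 28 px across 2 gutters = 14 px each.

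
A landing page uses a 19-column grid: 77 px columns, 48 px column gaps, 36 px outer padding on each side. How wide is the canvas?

2399 px

Total width: 2·36 + 19·77 + 18·48 = 2399 px.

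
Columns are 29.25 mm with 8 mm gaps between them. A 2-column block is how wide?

66.5 mm

2-column span = 2·29.25 + 1·8 = 66.5 mm.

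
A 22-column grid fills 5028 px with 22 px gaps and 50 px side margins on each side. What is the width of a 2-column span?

428 px

Inside the margins: 5028 − 100 = 4928 px.
Subtracting 21 gaps of 22 leaves 4466 for 22 columns, so c = 203 px.
2-column span = 2·203 + 1·22 = 428 px.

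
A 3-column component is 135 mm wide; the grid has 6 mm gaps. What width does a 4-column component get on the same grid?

3c + 2·6 = 135 → 3c = 123 → c = 41 mm.
Span of 4: 4·41 + 3·6 = 164 + 18 = 182 mm.

182 mm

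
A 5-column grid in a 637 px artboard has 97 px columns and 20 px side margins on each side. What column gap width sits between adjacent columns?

Inside the margins: 637 − 40 = 597 px.
Columns use 485 px, leaving 112 px across 4 column gaps = 28 px each.

28 px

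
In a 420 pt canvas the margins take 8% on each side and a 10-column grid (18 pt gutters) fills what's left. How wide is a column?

19.08 pt

420 × (1 − 2·8%) = 420 × 84% = 352.8 pt for the columns.
10 columns + 9 gutters: 10c + 9·18 = 352.8.
10c = 352.8 − 162 = 190.8, so c = 19.08 pt.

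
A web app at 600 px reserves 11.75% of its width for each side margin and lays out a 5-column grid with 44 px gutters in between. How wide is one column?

56.6 px

Margins: 11.75% × 600 = 70.5 px each, so content = 600 − 141 = 459 px.
5 columns + 4 gutters: 5c + 4·44 = 459.
5c = 459 − 176 = 283, so c = 56.6 px.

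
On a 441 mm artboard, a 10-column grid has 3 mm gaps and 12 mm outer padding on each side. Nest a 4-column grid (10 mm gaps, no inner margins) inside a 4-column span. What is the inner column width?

33.75 mm

Inside the margins: 441 − 24 = 417 mm.
10 columns + 9 gaps: 10c + 9·3 = 417.
10c = 417 − 27 = 390, so c = 39 mm.
4-column span = 4·39 + 3·3 = 165 mm.
165 − 3·10 = 135; ÷4 gives d = 33.75 mm.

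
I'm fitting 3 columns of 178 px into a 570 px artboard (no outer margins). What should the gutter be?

18 px

3 columns take 3·178 = 534 px; remaining 36 splits into 2 gutters.
g = 36 / 2 = 18 px.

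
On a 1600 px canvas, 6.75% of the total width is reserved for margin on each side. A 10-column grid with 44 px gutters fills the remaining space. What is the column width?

Each margin = 6.75% of 1600 = 108 px; content = 1600 − 2·108 = 1384 px.
10c + 9·44 = 1384 → 10c = 988 → c = 98.8 px.

98.8 px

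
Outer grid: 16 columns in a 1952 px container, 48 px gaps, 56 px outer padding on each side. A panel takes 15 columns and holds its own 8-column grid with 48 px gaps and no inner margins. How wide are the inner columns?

173.25 px

Subtract both margins: 1952 − 2·56 = 1840 px.
16 columns + 15 gaps: 16c + 15·48 = 1840.
16c = 1840 − 720 = 1120, so c = 70 px.
15-column span = 15·70 + 14·48 = 1722 px.
8 columns + 7 gaps: 8d + 7·48 = 1722.
8d = 1722 − 336 = 1386, so d = 173.25 px.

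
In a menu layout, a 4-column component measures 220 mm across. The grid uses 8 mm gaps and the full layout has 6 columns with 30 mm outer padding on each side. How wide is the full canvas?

4 columns + 3 gaps: 4c + 3·8 = 220.
4c = 220 − 24 = 196, so c = 49 mm.
Total width: 2·30 + 6·49 + 5·8 = 394 mm.

394 mm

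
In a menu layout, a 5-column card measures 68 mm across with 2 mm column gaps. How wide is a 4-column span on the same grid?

54 mm

5c + 4·2 = 68 → 5c = 60 → c = 12 mm.
4 columns plus 3 column gaps: 48 + 6 = 54 mm.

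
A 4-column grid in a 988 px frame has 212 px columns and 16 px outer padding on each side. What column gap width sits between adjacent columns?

Inside the margins: 988 − 32 = 956 px.
Columns use 848 px, leaving 108 px across 3 column gaps = 36 px each.

36 px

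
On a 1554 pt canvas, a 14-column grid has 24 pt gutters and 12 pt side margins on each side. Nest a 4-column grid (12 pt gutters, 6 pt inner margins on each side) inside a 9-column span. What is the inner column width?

231.75 pt

Subtract both margins: 1554 − 2·12 = 1530 pt.
Subtracting 13 gutters of 24 leaves 1218 for 14 columns, so c = 87 pt.
9-column span = 9·87 + 8·24 = 975 pt.
Inner content = 975 − 2·6 = 963 pt.
4 columns + 3 gutters: 4d + 3·12 = 963.
4d = 963 − 36 = 927, so d = 231.75 pt.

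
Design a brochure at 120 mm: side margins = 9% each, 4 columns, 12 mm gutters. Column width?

15.6 mm

Margins: 9% × 120 = 10.8 mm each, so content = 120 − 21.6 = 98.4 mm.
4c + 3·12 = 98.4 → 4c = 62.4 → c = 15.6 mm.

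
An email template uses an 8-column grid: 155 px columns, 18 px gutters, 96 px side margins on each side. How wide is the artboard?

1558 px

Adding margins, columns and gutters: 192 + 1240 + 126 = 1558 px.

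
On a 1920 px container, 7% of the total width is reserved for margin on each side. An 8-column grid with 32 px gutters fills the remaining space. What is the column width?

1920 × (1 − 2·7%) = 1920 × 86% = 1651.2 px for the columns.
8 columns + 7 gutters: 8c + 7·32 = 1651.2.
8c = 1651.2 − 224 = 1427.2, so c = 178.4 px.

178.4 px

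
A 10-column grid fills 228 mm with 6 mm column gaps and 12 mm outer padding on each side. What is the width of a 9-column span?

Take off 24 mm of margins, leaving 204 mm.
10c + 9·6 = 204 → 10c = 150 → c = 15 mm.
9 columns plus 8 column gaps: 135 + 48 = 183 mm.

183 mm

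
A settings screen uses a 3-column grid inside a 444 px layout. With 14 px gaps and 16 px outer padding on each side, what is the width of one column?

128 px

Inside the margins: 444 − 32 = 412 px.
412 − 2·14 = 384; ÷3 gives c = 128 px.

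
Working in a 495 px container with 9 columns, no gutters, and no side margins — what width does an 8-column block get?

495 / 9 = 55 px per column.
8-column span = 8·55 = 440 px.

440 px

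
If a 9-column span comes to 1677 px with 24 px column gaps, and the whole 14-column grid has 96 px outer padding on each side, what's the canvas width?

Subtracting 8 column gaps of 24 leaves 1485 for 9 columns, so c = 165 px.
Canvas = 2·96 + 14·165 + 13·24 = 192 + 2310 + 312 = 2814 px.

2814 px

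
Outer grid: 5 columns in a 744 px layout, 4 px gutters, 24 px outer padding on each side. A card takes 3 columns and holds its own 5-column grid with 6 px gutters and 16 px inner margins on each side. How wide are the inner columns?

Inside the margins: 744 − 48 = 696 px.
5 columns + 4 gutters: 5c + 4·4 = 696.
5c = 696 − 16 = 680, so c = 136 px.
3-column span = 3·136 + 2·4 = 416 px.
Inner content = 416 − 2·16 = 384 px.
Subtracting 4 gutters of 6 leaves 360 for 5 columns, so d = 72 px.

72 px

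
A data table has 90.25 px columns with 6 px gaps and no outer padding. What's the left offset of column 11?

962.5 px

Each column+gutter stride is 96.25 px; with no margin, 10 of them is 962.5 px.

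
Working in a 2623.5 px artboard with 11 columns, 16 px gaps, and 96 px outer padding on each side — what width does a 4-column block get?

874 px

Inside the margins: 2623.5 − 192 = 2431.5 px.
11 columns + 10 gaps: 11c + 10·16 = 2431.5.
11c = 2431.5 − 160 = 2271.5, so c = 206.5 px.
4-column span = 4·206.5 + 3·16 = 874 px.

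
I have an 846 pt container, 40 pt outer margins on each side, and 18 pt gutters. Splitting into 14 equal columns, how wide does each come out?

Inside the margins: 846 − 80 = 766 pt.
14 columns + 13 gutters: 14c + 13·18 = 766.
14c = 766 − 234 = 532, so c = 38 pt.

38 pt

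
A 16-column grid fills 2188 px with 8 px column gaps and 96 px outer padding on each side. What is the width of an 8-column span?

Inside the margins: 2188 − 192 = 1996 px.
1996 − 15·8 = 1876; ÷16 gives c = 117.25 px.
Span of 8: 8·117.25 + 7·8 = 938 + 56 = 994 px.

994 px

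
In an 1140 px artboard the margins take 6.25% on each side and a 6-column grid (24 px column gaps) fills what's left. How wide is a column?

Margins: 6.25% × 1140 = 71.25 px each, so content = 1140 − 142.5 = 997.5 px.
997.5 − 5·24 = 877.5; ÷6 gives c = 146.25 px.

146.25 px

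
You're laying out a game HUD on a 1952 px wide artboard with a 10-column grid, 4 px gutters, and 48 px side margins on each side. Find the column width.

182 px

Subtract both margins: 1952 − 2·48 = 1856 px.
1856 − 9·4 = 1820; ÷10 gives c = 182 px.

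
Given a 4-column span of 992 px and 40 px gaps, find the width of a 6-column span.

Subtracting 3 gaps of 40 leaves 872 for 4 columns, so c = 218 px.
6-column span = 6·218 + 5·40 = 1508 px.

1508 px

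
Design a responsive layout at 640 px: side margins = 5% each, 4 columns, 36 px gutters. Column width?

117 px

Margins: 5% × 640 = 32 px each, so content = 640 − 64 = 576 px.
576 − 3·36 = 468; ÷4 gives c = 117 px.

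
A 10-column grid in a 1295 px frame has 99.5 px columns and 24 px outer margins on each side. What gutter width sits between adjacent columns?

28 px

Subtract both margins: 1295 − 2·24 = 1247 px.
Columns use 995 px, leaving 252 px across 9 gutters = 28 px each.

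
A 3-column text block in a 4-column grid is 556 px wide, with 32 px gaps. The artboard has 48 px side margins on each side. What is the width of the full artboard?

3 columns + 2 gaps: 3c + 2·32 = 556.
3c = 556 − 64 = 492, so c = 164 px.
Artboard = 2·48 + 4·164 + 3·32 = 96 + 656 + 96 = 848 px.

848 px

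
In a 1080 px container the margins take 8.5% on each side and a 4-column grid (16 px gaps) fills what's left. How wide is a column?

1080 × (1 − 2·8.5%) = 1080 × 83% = 896.4 px for the columns.
896.4 − 3·16 = 848.4; ÷4 gives c = 212.1 px.

212.1 px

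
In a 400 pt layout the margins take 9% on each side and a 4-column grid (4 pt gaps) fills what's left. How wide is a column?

Margins: 9% × 400 = 36 pt each, so content = 400 − 72 = 328 pt.
328 − 3·4 = 316; ÷4 gives c = 79 pt.

79 pt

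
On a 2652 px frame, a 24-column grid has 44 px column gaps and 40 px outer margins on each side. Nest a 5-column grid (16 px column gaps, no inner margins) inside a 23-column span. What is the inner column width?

479.8 px

Inside the margins: 2652 − 80 = 2572 px.
2572 − 23·44 = 1560; ÷24 gives c = 65 px.
Span of 23: 23·65 + 22·44 = 1495 + 968 = 2463 px.
2463 − 4·16 = 2399; ÷5 gives d = 479.8 px.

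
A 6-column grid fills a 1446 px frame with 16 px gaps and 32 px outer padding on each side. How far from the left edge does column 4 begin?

Content = 1446 − 2·32 = 1382 px.
1382 − 5·16 = 1302; ÷6 gives c = 217 px.
Before column 4: the margin + 3 columns + 3 gaps.
Offset = 32 + 3·(217 + 16) = 32 + 699 = 731 px.

731 px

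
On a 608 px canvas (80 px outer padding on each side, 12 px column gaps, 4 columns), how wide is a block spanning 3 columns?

Content width = 608 − 2·80 = 448 px.
Subtracting 3 column gaps of 12 leaves 412 for 4 columns, so c = 103 px.
3 columns plus 2 column gaps: 309 + 24 = 333 px.

333 px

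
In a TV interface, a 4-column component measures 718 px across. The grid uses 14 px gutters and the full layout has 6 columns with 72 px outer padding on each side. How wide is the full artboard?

718 − 3·14 = 676; ÷4 gives c = 169 px.
Total width: 2·72 + 6·169 + 5·14 = 1228 px.

1228 px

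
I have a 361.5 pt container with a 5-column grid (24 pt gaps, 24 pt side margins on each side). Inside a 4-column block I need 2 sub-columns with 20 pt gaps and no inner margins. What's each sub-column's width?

113 pt

Outer content = 361.5 − 2·24 = 313.5 pt.
313.5 − 4·24 = 217.5; ÷5 gives c = 43.5 pt.
4 columns plus 3 gaps: 174 + 72 = 246 pt.
Subtracting 1 gap of 20 leaves 226 for 2 columns, so d = 113 pt.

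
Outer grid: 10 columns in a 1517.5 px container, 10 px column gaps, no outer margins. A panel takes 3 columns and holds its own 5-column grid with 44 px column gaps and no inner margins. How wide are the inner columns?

54.45 px

Subtracting 9 column gaps of 10 leaves 1427.5 for 10 columns, so c = 142.75 px.
3 columns plus 2 column gaps: 428.25 + 20 = 448.25 px.
Subtracting 4 column gaps of 44 leaves 272.25 for 5 columns, so d = 54.45 px.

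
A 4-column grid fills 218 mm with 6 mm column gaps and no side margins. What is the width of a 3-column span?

4c + 3·6 = 218 → 4c = 200 → c = 50 mm.
3 columns plus 2 column gaps: 150 + 12 = 162 mm.

162 mm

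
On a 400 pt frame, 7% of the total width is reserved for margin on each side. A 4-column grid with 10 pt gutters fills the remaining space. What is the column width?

Margins: 7% × 400 = 28 pt each, so content = 400 − 56 = 344 pt.
344 − 3·10 = 314; ÷4 gives c = 78.5 pt.

78.5 pt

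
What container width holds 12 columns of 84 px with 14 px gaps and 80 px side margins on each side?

1322 px

Adding margins, columns and gutters: 160 + 1008 + 154 = 1322 px.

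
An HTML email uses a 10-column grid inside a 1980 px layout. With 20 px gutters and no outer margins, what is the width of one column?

10c + 9·20 = 1980 → 10c = 1800 → c = 180 px.

180 px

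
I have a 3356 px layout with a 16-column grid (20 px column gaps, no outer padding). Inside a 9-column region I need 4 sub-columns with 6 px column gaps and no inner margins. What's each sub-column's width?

16 columns + 15 column gaps: 16c + 15·20 = 3356.
16c = 3356 − 300 = 3056, so c = 191 px.
9-column span = 9·191 + 8·20 = 1879 px.
4 columns + 3 column gaps: 4d + 3·6 = 1879.
4d = 1879 − 18 = 1861, so d = 465.25 px.

465.25 px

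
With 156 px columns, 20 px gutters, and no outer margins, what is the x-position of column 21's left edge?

Before column 21: 20 columns + 20 gutters.
Offset = 20·(156 + 20) = 20·176 = 3520 px.

3520 px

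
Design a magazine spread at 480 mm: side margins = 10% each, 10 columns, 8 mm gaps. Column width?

31.2 mm

480 × (1 − 2·10%) = 480 × 80% = 384 mm for the columns.
10 columns + 9 gaps: 10c + 9·8 = 384.
10c = 384 − 72 = 312, so c = 31.2 mm.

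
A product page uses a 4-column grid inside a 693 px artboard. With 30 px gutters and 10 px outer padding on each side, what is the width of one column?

145.75 px

Subtract both margins: 693 − 2·10 = 673 px.
Subtracting 3 gutters of 30 leaves 583 for 4 columns, so c = 145.75 px.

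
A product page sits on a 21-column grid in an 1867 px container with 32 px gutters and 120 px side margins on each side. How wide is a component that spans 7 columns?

Take off 240 px of margins, leaving 1627 px.
21 columns + 20 gutters: 21c + 20·32 = 1627.
21c = 1627 − 640 = 987, so c = 47 px.
Span of 7: 7·47 + 6·32 = 329 + 192 = 521 px.

521 px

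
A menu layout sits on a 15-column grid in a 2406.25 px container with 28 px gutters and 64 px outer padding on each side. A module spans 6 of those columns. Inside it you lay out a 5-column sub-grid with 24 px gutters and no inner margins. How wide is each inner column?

159.7 px

Take off 128 px of margins, leaving 2278.25 px.
2278.25 − 14·28 = 1886.25; ÷15 gives c = 125.75 px.
Span of 6: 6·125.75 + 5·28 = 754.5 + 140 = 894.5 px.
Subtracting 4 gutters of 24 leaves 798.5 for 5 columns, so d = 159.7 px.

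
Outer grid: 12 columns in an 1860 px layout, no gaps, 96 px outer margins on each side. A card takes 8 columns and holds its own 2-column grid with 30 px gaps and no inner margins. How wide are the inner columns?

Outer content = 1860 − 2·96 = 1668 px.
With no gaps, each column is 1668/12 = 139 px.
With no gaps, 8 columns span 8·139 = 1112 px.
Subtracting 1 gap of 30 leaves 1082 for 2 columns, so d = 541 px.

541 px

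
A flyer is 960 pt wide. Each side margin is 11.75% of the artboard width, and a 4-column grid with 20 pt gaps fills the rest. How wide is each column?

960 × (1 − 2·11.75%) = 960 × 76.5% = 734.4 pt for the columns.
734.4 − 3·20 = 674.4; ÷4 gives c = 168.6 pt.

168.6 pt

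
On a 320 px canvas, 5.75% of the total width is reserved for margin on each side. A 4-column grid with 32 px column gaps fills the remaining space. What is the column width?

46.8 px

320 × (1 − 2·5.75%) = 320 × 88.5% = 283.2 px for the columns.
Subtracting 3 column gaps of 32 leaves 187.2 for 4 columns, so c = 46.8 px.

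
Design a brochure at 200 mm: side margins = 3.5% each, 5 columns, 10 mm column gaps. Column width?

29.2 mm

Each margin = 3.5% of 200 = 7 mm; content = 200 − 2·7 = 186 mm.
186 − 4·10 = 146; ÷5 gives c = 29.2 mm.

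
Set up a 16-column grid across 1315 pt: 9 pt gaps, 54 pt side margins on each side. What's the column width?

Subtract both margins: 1315 − 2·54 = 1207 pt.
16 columns + 15 gaps: 16c + 15·9 = 1207.
16c = 1207 − 135 = 1072, so c = 67 pt.

67 pt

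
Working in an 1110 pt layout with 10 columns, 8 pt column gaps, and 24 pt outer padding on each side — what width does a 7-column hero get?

741 pt

Inside the margins: 1110 − 48 = 1062 pt.
Subtracting 9 column gaps of 8 leaves 990 for 10 columns, so c = 99 pt.
Span of 7: 7·99 + 6·8 = 693 + 48 = 741 pt.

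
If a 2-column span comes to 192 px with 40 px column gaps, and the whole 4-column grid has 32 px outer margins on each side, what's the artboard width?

488 px

Subtracting 1 column gap of 40 leaves 152 for 2 columns, so c = 76 px.
Adding margins, columns and gutters: 64 + 304 + 120 = 488 px.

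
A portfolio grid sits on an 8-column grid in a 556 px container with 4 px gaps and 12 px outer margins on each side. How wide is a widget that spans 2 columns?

Inside the margins: 556 − 24 = 532 px.
532 − 7·4 = 504; ÷8 gives c = 63 px.
Span of 2: 2·63 + 1·4 = 126 + 4 = 130 px.

130 px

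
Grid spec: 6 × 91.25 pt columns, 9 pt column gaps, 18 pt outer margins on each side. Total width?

Total width: 2·18 + 6·91.25 + 5·9 = 628.5 pt.

628.5 pt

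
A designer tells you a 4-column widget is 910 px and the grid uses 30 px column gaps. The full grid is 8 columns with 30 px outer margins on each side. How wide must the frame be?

1910 px

4 columns + 3 column gaps: 4c + 3·30 = 910.
4c = 910 − 90 = 820, so c = 205 px.
Total width: 2·30 + 8·205 + 7·30 = 1910 px.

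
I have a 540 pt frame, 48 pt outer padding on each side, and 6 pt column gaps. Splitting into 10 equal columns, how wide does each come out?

39 pt

Inside the margins: 540 − 96 = 444 pt.
Subtracting 9 column gaps of 6 leaves 390 for 10 columns, so c = 39 pt.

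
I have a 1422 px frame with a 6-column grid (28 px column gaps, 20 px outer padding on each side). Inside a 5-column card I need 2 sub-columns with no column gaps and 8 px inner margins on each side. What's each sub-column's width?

Take off 40 px of margins, leaving 1382 px.
1382 − 5·28 = 1242; ÷6 gives c = 207 px.
5-column span = 5·207 + 4·28 = 1147 px.
Inner content = 1147 − 2·8 = 1131 px.
With no column gaps, each column is 1131/2 = 565.5 px.

565.5 px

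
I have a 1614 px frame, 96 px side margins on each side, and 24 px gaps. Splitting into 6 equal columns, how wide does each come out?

Content width = 1614 − 2·96 = 1422 px.
Subtracting 5 gaps of 24 leaves 1302 for 6 columns, so c = 217 px.

217 px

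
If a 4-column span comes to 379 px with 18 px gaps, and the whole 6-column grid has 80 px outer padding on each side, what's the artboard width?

737.5 px

4 columns + 3 gaps: 4c + 3·18 = 379.
4c = 379 − 54 = 325, so c = 81.25 px.
Total width: 2·80 + 6·81.25 + 5·18 = 737.5 px.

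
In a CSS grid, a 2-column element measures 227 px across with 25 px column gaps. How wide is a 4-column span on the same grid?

479 px

2c + 1·25 = 227 → 2c = 202 → c = 101 px.
Span of 4: 4·101 + 3·25 = 404 + 75 = 479 px.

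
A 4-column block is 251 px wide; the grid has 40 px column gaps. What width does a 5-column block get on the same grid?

4c + 3·40 = 251 → 4c = 131 → c = 32.75 px.
5 columns plus 4 column gaps: 163.75 + 160 = 323.75 px.

323.75 px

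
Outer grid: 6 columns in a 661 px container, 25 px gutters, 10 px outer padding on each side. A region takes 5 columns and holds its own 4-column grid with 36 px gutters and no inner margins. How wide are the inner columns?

Take off 20 px of margins, leaving 641 px.
6 columns + 5 gutters: 6c + 5·25 = 641.
6c = 641 − 125 = 516, so c = 86 px.
5 columns plus 4 gutters: 430 + 100 = 530 px.
530 − 3·36 = 422; ÷4 gives d = 105.5 px.

105.5 px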